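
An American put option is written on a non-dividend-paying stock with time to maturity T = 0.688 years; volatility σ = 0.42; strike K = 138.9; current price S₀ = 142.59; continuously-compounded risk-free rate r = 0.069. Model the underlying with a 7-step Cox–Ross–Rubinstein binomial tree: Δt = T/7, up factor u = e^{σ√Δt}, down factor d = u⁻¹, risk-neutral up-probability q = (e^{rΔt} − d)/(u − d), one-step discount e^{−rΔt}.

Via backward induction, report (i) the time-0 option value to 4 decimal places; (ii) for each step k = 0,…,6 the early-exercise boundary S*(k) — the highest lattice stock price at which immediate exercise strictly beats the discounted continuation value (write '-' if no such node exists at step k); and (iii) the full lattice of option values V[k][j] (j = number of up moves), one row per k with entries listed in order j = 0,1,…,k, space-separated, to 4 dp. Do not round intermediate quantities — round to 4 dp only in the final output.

price = 15.5892
boundary = - - - 96.0584 84.2075 96.0584 109.5771
tree:
15.5892
22.5944 8.5972
31.7064 13.5316 3.6392
42.8416 20.6880 6.3557 0.8947
54.6925 30.4870 10.8921 1.7763 0.0000
65.0813 42.8416 18.1972 3.5267 0.0000 0.0000
74.1885 54.6925 29.3229 7.0019 0.0000 0.0000 0.0000
82.1720 65.0813 42.8416 13.9016 0.0000 0.0000 0.0000 0.0000

Δt=0.09829, u=1.14073, d=0.87663, q=0.49289, disc=e^(-rΔt)=0.99324
k=7 terminal: V=max(K-S,0) → 82.1720 65.0813 42.8416 13.9016 0.0000 0.0000 0.0000 0.0000
k=6: j=0 S=64.7115 intr=74.1885 cont=73.2497 V=74.1885[EX]; j=1 S=84.2075 intr=54.6925 cont=53.7537 V=54.6925[EX]; j=2 S=109.5771 intr=29.3229 cont=28.3841 V=29.3229[EX]; j=3 S=142.5900 intr=0.0000 cont=7.0019 V=7.0019[hold]; j=4 S=185.5488 intr=0.0000 cont=0.0000 V=0.0000[hold]; j=5 S=241.4501 intr=0.0000 cont=0.0000 V=0.0000[hold]; j=6 S=314.1930 intr=0.0000 cont=0.0000 V=0.0000[hold]  S*(6)=109.5771
k=5: j=0 S=73.8187 intr=65.0813 cont=64.1425 V=65.0813[EX]; j=1 S=96.0584 intr=42.8416 cont=41.9028 V=42.8416[EX]; j=2 S=124.9984 intr=13.9016 cont=18.1972 V=18.1972[hold]; j=3 S=162.6573 intr=0.0000 cont=3.5267 V=3.5267[hold]; j=4 S=211.6619 intr=0.0000 cont=0.0000 V=0.0000[hold]; j=5 S=275.4304 intr=0.0000 cont=0.0000 V=0.0000[hold]  S*(5)=96.0584
k=4: j=0 S=84.2075 intr=54.6925 cont=53.7537 V=54.6925[EX]; j=1 S=109.5771 intr=29.3229 cont=30.4870 V=30.4870[hold]; j=2 S=142.5900 intr=0.0000 cont=10.8921 V=10.8921[hold]; j=3 S=185.5488 intr=0.0000 cont=1.7763 V=1.7763[hold]; j=4 S=241.4501 intr=0.0000 cont=0.0000 V=0.0000[hold]  S*(4)=84.2075
k=3: j=0 S=96.0584 intr=42.8416 cont=42.4727 V=42.8416[EX]; j=1 S=124.9984 intr=13.9016 cont=20.6880 V=20.6880[hold]; j=2 S=162.6573 intr=0.0000 cont=6.3557 V=6.3557[hold]; j=3 S=211.6619 intr=0.0000 cont=0.8947 V=0.8947[hold]  S*(3)=96.0584
k=2: j=0 S=109.5771 intr=29.3229 cont=31.7064 V=31.7064[hold]; j=1 S=142.5900 intr=0.0000 cont=13.5316 V=13.5316[hold]; j=2 S=185.5488 intr=0.0000 cont=3.6392 V=3.6392[hold]  S*(2)=-
k=1: j=0 S=124.9984 intr=13.9016 cont=22.5944 V=22.5944[hold]; j=1 S=162.6573 intr=0.0000 cont=8.5972 V=8.5972[hold]  S*(1)=-
k=0: j=0 S=142.5900 intr=0.0000 cont=15.5892 V=15.5892[hold]  S*(0)=-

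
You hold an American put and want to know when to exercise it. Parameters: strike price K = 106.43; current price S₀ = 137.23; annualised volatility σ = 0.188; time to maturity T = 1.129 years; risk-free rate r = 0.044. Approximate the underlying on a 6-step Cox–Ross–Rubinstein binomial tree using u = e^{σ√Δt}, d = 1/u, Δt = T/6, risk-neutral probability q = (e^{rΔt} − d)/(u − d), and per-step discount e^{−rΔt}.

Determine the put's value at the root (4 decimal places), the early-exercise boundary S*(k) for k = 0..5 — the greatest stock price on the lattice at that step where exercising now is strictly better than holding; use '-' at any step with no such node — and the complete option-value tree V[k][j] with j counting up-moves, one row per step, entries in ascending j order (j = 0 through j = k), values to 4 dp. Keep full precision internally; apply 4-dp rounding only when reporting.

price = 0.7573
boundary = - - - - - 91.2774
tree:
0.7573
1.4436 0.1618
2.7077 0.3476 0.0000
4.9720 0.7465 0.0000 0.0000
8.8669 1.6034 0.0000 0.0000 0.0000
15.1526 3.4439 0.0000 0.0000 0.0000 0.0000
22.3009 7.3969 0.0000 0.0000 0.0000 0.0000 0.0000

params: Δt=0.18817 u=1.08497 d=0.92169 q=0.53054 e^(-rΔt)=0.99175
t_6 payoffs: 22.3009 7.3969 0.0000 0.0000 0.0000 0.0000 0.0000
t_5: node(5,0) S=91.2774 payoff=15.1526 vs cont=14.2750 → 15.1526 [stop]  node(5,1) S=107.4478 payoff=0.0000 vs cont=3.4439 → 3.4439 [wait]  node(5,2) S=126.4829 payoff=0.0000 vs cont=0.0000 → 0.0000 [wait]  node(5,3) S=148.8902 payoff=0.0000 vs cont=0.0000 → 0.0000 [wait]  node(5,4) S=175.2671 payoff=0.0000 vs cont=0.0000 → 0.0000 [wait]  node(5,5) S=206.3169 payoff=0.0000 vs cont=0.0000 → 0.0000 [wait]  ⇒ S*(5)=91.2774
t_4: node(4,0) S=99.0331 payoff=7.3969 vs cont=8.8669 → 8.8669 [wait]  node(4,1) S=116.5775 payoff=0.0000 vs cont=1.6034 → 1.6034 [wait]  node(4,2) S=137.2300 payoff=0.0000 vs cont=0.0000 → 0.0000 [wait]  node(4,3) S=161.5412 payoff=0.0000 vs cont=0.0000 → 0.0000 [wait]  node(4,4) S=190.1593 payoff=0.0000 vs cont=0.0000 → 0.0000 [wait]  ⇒ S*(4)=-
t_3: node(3,0) S=107.4478 payoff=0.0000 vs cont=4.9720 → 4.9720 [wait]  node(3,1) S=126.4829 payoff=0.0000 vs cont=0.7465 → 0.7465 [wait]  node(3,2) S=148.8902 payoff=0.0000 vs cont=0.0000 → 0.0000 [wait]  node(3,3) S=175.2671 payoff=0.0000 vs cont=0.0000 → 0.0000 [wait]  ⇒ S*(3)=-
t_2: node(2,0) S=116.5775 payoff=0.0000 vs cont=2.7077 → 2.7077 [wait]  node(2,1) S=137.2300 payoff=0.0000 vs cont=0.3476 → 0.3476 [wait]  node(2,2) S=161.5412 payoff=0.0000 vs cont=0.0000 → 0.0000 [wait]  ⇒ S*(2)=-
t_1: node(1,0) S=126.4829 payoff=0.0000 vs cont=1.4436 → 1.4436 [wait]  node(1,1) S=148.8902 payoff=0.0000 vs cont=0.1618 → 0.1618 [wait]  ⇒ S*(1)=-
t_0: node(0,0) S=137.2300 payoff=0.0000 vs cont=0.7573 → 0.7573 [wait]  ⇒ S*(0)=-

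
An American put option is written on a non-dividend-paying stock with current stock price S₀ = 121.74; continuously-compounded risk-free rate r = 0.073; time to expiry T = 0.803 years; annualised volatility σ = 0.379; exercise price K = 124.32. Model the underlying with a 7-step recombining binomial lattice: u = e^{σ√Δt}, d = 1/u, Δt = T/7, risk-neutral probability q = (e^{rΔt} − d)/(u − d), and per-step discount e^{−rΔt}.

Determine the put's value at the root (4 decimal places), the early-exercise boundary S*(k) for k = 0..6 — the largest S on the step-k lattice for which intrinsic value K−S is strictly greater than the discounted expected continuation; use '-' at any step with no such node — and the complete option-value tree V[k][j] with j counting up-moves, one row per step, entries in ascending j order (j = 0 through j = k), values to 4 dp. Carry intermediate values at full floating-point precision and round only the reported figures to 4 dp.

Δt=0.11471, u=1.13697, d=0.87953, q=0.50062, disc=e^(-rΔt)=0.99166
k=7 terminal: V=max(K-S,0) → 74.7528 60.2446 41.4899 17.2458 0.0000 0.0000 0.0000 0.0000
k=6: j=0 S=56.3564 intr=67.9636 cont=66.9269 V=67.9636[EX]; j=1 S=72.8517 intr=51.4683 cont=50.4316 V=51.4683[EX]; j=2 S=94.1752 intr=30.1448 cont=29.1081 V=30.1448[EX]; j=3 S=121.7400 intr=2.5800 cont=8.5404 V=8.5404[hold]; j=4 S=157.3729 intr=0.0000 cont=0.0000 V=0.0000[hold]; j=5 S=203.4355 intr=0.0000 cont=0.0000 V=0.0000[hold]; j=6 S=262.9805 intr=0.0000 cont=0.0000 V=0.0000[hold]  S*(6)=94.1752
k=5: j=0 S=64.0754 intr=60.2446 cont=59.2079 V=60.2446[EX]; j=1 S=82.8301 intr=41.4899 cont=40.4532 V=41.4899[EX]; j=2 S=107.0742 intr=17.2458 cont=19.1681 V=19.1681[hold]; j=3 S=138.4145 intr=0.0000 cont=4.2294 V=4.2294[hold]; j=4 S=178.9281 intr=0.0000 cont=0.0000 V=0.0000[hold]; j=5 S=231.2998 intr=0.0000 cont=0.0000 V=0.0000[hold]  S*(5)=82.8301
k=4: j=0 S=72.8517 intr=51.4683 cont=50.4316 V=51.4683[EX]; j=1 S=94.1752 intr=30.1448 cont=30.0624 V=30.1448[EX]; j=2 S=121.7400 intr=2.5800 cont=11.5920 V=11.5920[hold]; j=3 S=157.3729 intr=0.0000 cont=2.0945 V=2.0945[hold]; j=4 S=203.4355 intr=0.0000 cont=0.0000 V=0.0000[hold]  S*(4)=94.1752
k=3: j=0 S=82.8301 intr=41.4899 cont=40.4532 V=41.4899[EX]; j=1 S=107.0742 intr=17.2458 cont=20.6830 V=20.6830[hold]; j=2 S=138.4145 intr=0.0000 cont=6.7803 V=6.7803[hold]; j=3 S=178.9281 intr=0.0000 cont=1.0372 V=1.0372[hold]  S*(3)=82.8301
k=2: j=0 S=94.1752 intr=30.1448 cont=30.8145 V=30.8145[hold]; j=1 S=121.7400 intr=2.5800 cont=13.6086 V=13.6086[hold]; j=2 S=157.3729 intr=0.0000 cont=3.8727 V=3.8727[hold]  S*(2)=-
k=1: j=0 S=107.0742 intr=17.2458 cont=22.0158 V=22.0158[hold]; j=1 S=138.4145 intr=0.0000 cont=8.6618 V=8.6618[hold]  S*(1)=-
k=0: j=0 S=121.7400 intr=2.5800 cont=15.2027 V=15.2027[hold]  S*(0)=-

price = 15.2027
boundary = - - - 82.8301 94.1752 82.8301 94.1752
tree:
15.2027
22.0158 8.6618
30.8145 13.6086 3.8727
41.4899 20.6830 6.7803 1.0372
51.4683 30.1448 11.5920 2.0945 0.0000
60.2446 41.4899 19.1681 4.2294 0.0000 0.0000
67.9636 51.4683 30.1448 8.5404 0.0000 0.0000 0.0000
74.7528 60.2446 41.4899 17.2458 0.0000 0.0000 0.0000 0.0000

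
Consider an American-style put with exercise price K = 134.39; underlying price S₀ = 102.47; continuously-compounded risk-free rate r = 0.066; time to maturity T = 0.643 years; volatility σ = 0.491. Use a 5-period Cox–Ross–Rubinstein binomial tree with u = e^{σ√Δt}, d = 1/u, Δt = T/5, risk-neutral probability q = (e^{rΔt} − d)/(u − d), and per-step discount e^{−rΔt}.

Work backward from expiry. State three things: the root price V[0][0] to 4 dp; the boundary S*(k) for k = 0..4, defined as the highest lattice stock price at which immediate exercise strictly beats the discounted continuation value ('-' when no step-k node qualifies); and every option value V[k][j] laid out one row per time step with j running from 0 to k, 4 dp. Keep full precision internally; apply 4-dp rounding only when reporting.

price = 36.0032
boundary = - 85.9266 72.0541 85.9266 102.4700
tree:
36.0032
48.4634 23.1531
62.3359 34.2374 11.5644
73.9688 48.4634 19.4445 3.2389
83.7236 62.3359 31.9200 6.2839 0.0000
91.9035 73.9688 48.4634 12.1915 0.0000 0.0000

params: Δt=0.12860 u=1.19253 d=0.83855 q=0.48017 e^(-rΔt)=0.99155
t_5 payoffs: 91.9035 73.9688 48.4634 12.1915 0.0000 0.0000
t_4: node(4,0) S=50.6664 payoff=83.7236 vs cont=82.5878 → 83.7236 [stop]  node(4,1) S=72.0541 payoff=62.3359 vs cont=61.2001 → 62.3359 [stop]  node(4,2) S=102.4700 payoff=31.9200 vs cont=30.7842 → 31.9200 [stop]  node(4,3) S=145.7253 payoff=0.0000 vs cont=6.2839 → 6.2839 [wait]  node(4,4) S=207.2399 payoff=0.0000 vs cont=0.0000 → 0.0000 [wait]  ⇒ S*(4)=102.4700
t_3: node(3,0) S=60.4212 payoff=73.9688 vs cont=72.8330 → 73.9688 [stop]  node(3,1) S=85.9266 payoff=48.4634 vs cont=47.3276 → 48.4634 [stop]  node(3,2) S=122.1985 payoff=12.1915 vs cont=19.4445 → 19.4445 [wait]  node(3,3) S=173.7818 payoff=0.0000 vs cont=3.2389 → 3.2389 [wait]  ⇒ S*(3)=85.9266
t_2: node(2,0) S=72.0541 payoff=62.3359 vs cont=61.2001 → 62.3359 [stop]  node(2,1) S=102.4700 payoff=31.9200 vs cont=34.2374 → 34.2374 [wait]  node(2,2) S=145.7253 payoff=0.0000 vs cont=11.5644 → 11.5644 [wait]  ⇒ S*(2)=72.0541
t_1: node(1,0) S=85.9266 payoff=48.4634 vs cont=48.4310 → 48.4634 [stop]  node(1,1) S=122.1985 payoff=12.1915 vs cont=23.1531 → 23.1531 [wait]  ⇒ S*(1)=85.9266
t_0: node(0,0) S=102.4700 payoff=31.9200 vs cont=36.0032 → 36.0032 [wait]  ⇒ S*(0)=-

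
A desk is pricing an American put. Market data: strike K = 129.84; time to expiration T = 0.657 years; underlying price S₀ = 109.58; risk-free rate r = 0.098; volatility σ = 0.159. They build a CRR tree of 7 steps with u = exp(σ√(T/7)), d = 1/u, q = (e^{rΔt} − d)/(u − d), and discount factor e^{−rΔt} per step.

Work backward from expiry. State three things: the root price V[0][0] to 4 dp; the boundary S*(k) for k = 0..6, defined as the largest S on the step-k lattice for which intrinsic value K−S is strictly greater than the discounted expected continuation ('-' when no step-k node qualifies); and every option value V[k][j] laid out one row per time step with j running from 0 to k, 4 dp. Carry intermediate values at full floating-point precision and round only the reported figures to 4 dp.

params: Δt=0.09386 u=1.04992 d=0.95246 q=0.58264 e^(-rΔt)=0.99084
t_7 payoffs: 51.9206 43.9474 35.1583 25.4699 14.7901 3.0174 0.0000 0.0000
t_6: node(6,0) S=81.8089 payoff=48.0311 vs cont=46.8423 → 48.0311 [stop]  node(6,1) S=90.1801 payoff=39.6599 vs cont=38.4711 → 39.6599 [stop]  node(6,2) S=99.4079 payoff=30.4321 vs cont=29.2433 → 30.4321 [stop]  node(6,3) S=109.5800 payoff=20.2600 vs cont=19.0712 → 20.2600 [stop]  node(6,4) S=120.7929 payoff=9.0471 vs cont=7.8583 → 9.0471 [stop]  node(6,5) S=133.1532 payoff=0.0000 vs cont=1.2478 → 1.2478 [wait]  node(6,6) S=146.7783 payoff=0.0000 vs cont=0.0000 → 0.0000 [wait]  ⇒ S*(6)=120.7929
t_5: node(5,0) S=85.8926 payoff=43.9474 vs cont=42.7586 → 43.9474 [stop]  node(5,1) S=94.6817 payoff=35.1583 vs cont=33.9695 → 35.1583 [stop]  node(5,2) S=104.3701 payoff=25.4699 vs cont=24.2811 → 25.4699 [stop]  node(5,3) S=115.0499 payoff=14.7901 vs cont=13.6013 → 14.7901 [stop]  node(5,4) S=126.8226 payoff=3.0174 vs cont=4.4617 → 4.4617 [wait]  node(5,5) S=139.7999 payoff=0.0000 vs cont=0.5160 → 0.5160 [wait]  ⇒ S*(5)=115.0499
t_4: node(4,0) S=90.1801 payoff=39.6599 vs cont=38.4711 → 39.6599 [stop]  node(4,1) S=99.4079 payoff=30.4321 vs cont=29.2433 → 30.4321 [stop]  node(4,2) S=109.5800 payoff=20.2600 vs cont=19.0712 → 20.2600 [stop]  node(4,3) S=120.7929 payoff=9.0471 vs cont=8.6921 → 9.0471 [stop]  node(4,4) S=133.1532 payoff=0.0000 vs cont=2.1430 → 2.1430 [wait]  ⇒ S*(4)=120.7929
t_3: node(3,0) S=94.6817 payoff=35.1583 vs cont=33.9695 → 35.1583 [stop]  node(3,1) S=104.3701 payoff=25.4699 vs cont=24.2811 → 25.4699 [stop]  node(3,2) S=115.0499 payoff=14.7901 vs cont=13.6013 → 14.7901 [stop]  node(3,3) S=126.8226 payoff=3.0174 vs cont=4.9785 → 4.9785 [wait]  ⇒ S*(3)=115.0499
t_2: node(2,0) S=99.4079 payoff=30.4321 vs cont=29.2433 → 30.4321 [stop]  node(2,1) S=109.5800 payoff=20.2600 vs cont=19.0712 → 20.2600 [stop]  node(2,2) S=120.7929 payoff=9.0471 vs cont=8.9904 → 9.0471 [stop]  ⇒ S*(2)=120.7929
t_1: node(1,0) S=104.3701 payoff=25.4699 vs cont=24.2811 → 25.4699 [stop]  node(1,1) S=115.0499 payoff=14.7901 vs cont=13.6013 → 14.7901 [stop]  ⇒ S*(1)=115.0499
t_0: node(0,0) S=109.5800 payoff=20.2600 vs cont=19.0712 → 20.2600 [stop]  ⇒ S*(0)=109.5800

price = 20.2600
boundary = 109.5800 115.0499 120.7929 115.0499 120.7929 115.0499 120.7929
tree:
20.2600
25.4699 14.7901
30.4321 20.2600 9.0471
35.1583 25.4699 14.7901 4.9785
39.6599 30.4321 20.2600 9.0471 2.1430
43.9474 35.1583 25.4699 14.7901 4.4617 0.5160
48.0311 39.6599 30.4321 20.2600 9.0471 1.2478 0.0000
51.9206 43.9474 35.1583 25.4699 14.7901 3.0174 0.0000 0.0000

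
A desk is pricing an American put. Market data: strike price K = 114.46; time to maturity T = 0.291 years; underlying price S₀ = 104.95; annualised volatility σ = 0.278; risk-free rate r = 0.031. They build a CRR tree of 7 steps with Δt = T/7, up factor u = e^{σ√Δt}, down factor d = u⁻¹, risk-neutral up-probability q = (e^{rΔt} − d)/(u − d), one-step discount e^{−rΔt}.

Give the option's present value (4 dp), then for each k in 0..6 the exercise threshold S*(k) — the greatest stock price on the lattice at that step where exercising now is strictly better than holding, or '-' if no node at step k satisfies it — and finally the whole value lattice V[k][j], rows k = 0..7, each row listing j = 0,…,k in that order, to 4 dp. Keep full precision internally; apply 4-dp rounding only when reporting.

price = 11.9281
boundary = - - - 88.5387 93.7021 99.1667 104.9500
tree:
11.9281
16.0212 7.8200
20.7741 11.2564 4.3652
25.9213 15.6228 6.8700 1.8435
30.8003 20.7579 10.4705 3.2468 0.4292
35.4104 25.9213 15.2933 5.6206 0.8547 0.0000
39.7664 30.8003 20.7579 9.5100 1.7020 0.0000 0.0000
43.8824 35.4104 25.9213 15.2933 3.3894 0.0000 0.0000 0.0000

params: Δt=0.04157 u=1.05832 d=0.94489 q=0.49720 e^(-rΔt)=0.99871
t_7 payoffs: 43.8824 35.4104 25.9213 15.2933 3.3894 0.0000 0.0000 0.0000
t_6: node(6,0) S=74.6936 payoff=39.7664 vs cont=39.6190 → 39.7664 [stop]  node(6,1) S=83.6597 payoff=30.8003 vs cont=30.6529 → 30.8003 [stop]  node(6,2) S=93.7021 payoff=20.7579 vs cont=20.6105 → 20.7579 [stop]  node(6,3) S=104.9500 payoff=9.5100 vs cont=9.3626 → 9.5100 [stop]  node(6,4) S=117.5481 payoff=0.0000 vs cont=1.7020 → 1.7020 [wait]  node(6,5) S=131.6584 payoff=0.0000 vs cont=0.0000 → 0.0000 [wait]  node(6,6) S=147.4625 payoff=0.0000 vs cont=0.0000 → 0.0000 [wait]  ⇒ S*(6)=104.9500
t_5: node(5,0) S=79.0496 payoff=35.4104 vs cont=35.2630 → 35.4104 [stop]  node(5,1) S=88.5387 payoff=25.9213 vs cont=25.7739 → 25.9213 [stop]  node(5,2) S=99.1667 payoff=15.2933 vs cont=15.1459 → 15.2933 [stop]  node(5,3) S=111.0706 payoff=3.3894 vs cont=5.6206 → 5.6206 [wait]  node(5,4) S=124.4033 payoff=0.0000 vs cont=0.8547 → 0.8547 [wait]  node(5,5) S=139.3365 payoff=0.0000 vs cont=0.0000 → 0.0000 [wait]  ⇒ S*(5)=99.1667
t_4: node(4,0) S=83.6597 payoff=30.8003 vs cont=30.6529 → 30.8003 [stop]  node(4,1) S=93.7021 payoff=20.7579 vs cont=20.6105 → 20.7579 [stop]  node(4,2) S=104.9500 payoff=9.5100 vs cont=10.4705 → 10.4705 [wait]  node(4,3) S=117.5481 payoff=0.0000 vs cont=3.2468 → 3.2468 [wait]  node(4,4) S=131.6584 payoff=0.0000 vs cont=0.4292 → 0.4292 [wait]  ⇒ S*(4)=93.7021
t_3: node(3,0) S=88.5387 payoff=25.9213 vs cont=25.7739 → 25.9213 [stop]  node(3,1) S=99.1667 payoff=15.2933 vs cont=15.6228 → 15.6228 [wait]  node(3,2) S=111.0706 payoff=3.3894 vs cont=6.8700 → 6.8700 [wait]  node(3,3) S=124.4033 payoff=0.0000 vs cont=1.8435 → 1.8435 [wait]  ⇒ S*(3)=88.5387
t_2: node(2,0) S=93.7021 payoff=20.7579 vs cont=20.7741 → 20.7741 [wait]  node(2,1) S=104.9500 payoff=9.5100 vs cont=11.2564 → 11.2564 [wait]  node(2,2) S=117.5481 payoff=0.0000 vs cont=4.3652 → 4.3652 [wait]  ⇒ S*(2)=-
t_1: node(1,0) S=99.1667 payoff=15.2933 vs cont=16.0212 → 16.0212 [wait]  node(1,1) S=111.0706 payoff=3.3894 vs cont=7.8200 → 7.8200 [wait]  ⇒ S*(1)=-
t_0: node(0,0) S=104.9500 payoff=9.5100 vs cont=11.9281 → 11.9281 [wait]  ⇒ S*(0)=-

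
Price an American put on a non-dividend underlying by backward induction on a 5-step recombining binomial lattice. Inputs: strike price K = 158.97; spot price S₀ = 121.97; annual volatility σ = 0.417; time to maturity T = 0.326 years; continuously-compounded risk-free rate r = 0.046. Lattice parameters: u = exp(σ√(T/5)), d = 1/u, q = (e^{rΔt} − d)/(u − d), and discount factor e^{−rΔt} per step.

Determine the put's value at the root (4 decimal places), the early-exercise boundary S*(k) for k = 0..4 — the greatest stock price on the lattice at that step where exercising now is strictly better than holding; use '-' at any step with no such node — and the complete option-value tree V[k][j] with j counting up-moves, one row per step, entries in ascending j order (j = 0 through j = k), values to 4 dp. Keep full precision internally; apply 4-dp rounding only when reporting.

price = 38.1193
boundary = - 109.6504 98.5751 109.6504 121.9700
tree:
38.1193
49.3196 26.5787
60.3949 37.2023 15.5734
70.3515 49.3196 24.6919 6.0827
79.3024 60.3949 37.0000 11.9039 0.0000
87.3492 70.3515 49.3196 23.2963 0.0000 0.0000

params: Δt=0.06520 u=1.11235 d=0.89899 q=0.48748 e^(-rΔt)=0.99701
t_5 payoffs: 87.3492 70.3515 49.3196 23.2963 0.0000 0.0000
t_4: node(4,0) S=79.6676 payoff=79.3024 vs cont=78.8263 → 79.3024 [stop]  node(4,1) S=98.5751 payoff=60.3949 vs cont=59.9188 → 60.3949 [stop]  node(4,2) S=121.9700 payoff=37.0000 vs cont=36.5239 → 37.0000 [stop]  node(4,3) S=150.9172 payoff=8.0528 vs cont=11.9039 → 11.9039 [wait]  node(4,4) S=186.7344 payoff=0.0000 vs cont=0.0000 → 0.0000 [wait]  ⇒ S*(4)=121.9700
t_3: node(3,0) S=88.6185 payoff=70.3515 vs cont=69.8754 → 70.3515 [stop]  node(3,1) S=109.6504 payoff=49.3196 vs cont=48.8435 → 49.3196 [stop]  node(3,2) S=135.6737 payoff=23.2963 vs cont=24.6919 → 24.6919 [wait]  node(3,3) S=167.8732 payoff=0.0000 vs cont=6.0827 → 6.0827 [wait]  ⇒ S*(3)=109.6504
t_2: node(2,0) S=98.5751 payoff=60.3949 vs cont=59.9188 → 60.3949 [stop]  node(2,1) S=121.9700 payoff=37.0000 vs cont=37.2023 → 37.2023 [wait]  node(2,2) S=150.9172 payoff=8.0528 vs cont=15.5734 → 15.5734 [wait]  ⇒ S*(2)=98.5751
t_1: node(1,0) S=109.6504 payoff=49.3196 vs cont=48.9418 → 49.3196 [stop]  node(1,1) S=135.6737 payoff=23.2963 vs cont=26.5787 → 26.5787 [wait]  ⇒ S*(1)=109.6504
t_0: node(0,0) S=121.9700 payoff=37.0000 vs cont=38.1193 → 38.1193 [wait]  ⇒ S*(0)=-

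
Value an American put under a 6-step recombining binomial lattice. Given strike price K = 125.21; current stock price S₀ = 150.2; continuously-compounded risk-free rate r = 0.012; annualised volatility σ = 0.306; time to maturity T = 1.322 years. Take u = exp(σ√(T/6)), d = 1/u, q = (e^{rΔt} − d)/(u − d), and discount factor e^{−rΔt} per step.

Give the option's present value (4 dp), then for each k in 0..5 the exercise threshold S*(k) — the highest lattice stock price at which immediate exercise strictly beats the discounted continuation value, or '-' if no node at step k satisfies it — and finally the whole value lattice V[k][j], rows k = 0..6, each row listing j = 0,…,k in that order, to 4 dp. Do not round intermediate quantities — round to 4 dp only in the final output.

price = 9.1843
boundary = - - - - 84.5570 97.6180
tree:
9.1843
13.9803 3.8994
20.7130 6.5674 0.9526
29.6609 10.8729 1.8136 0.0000
40.6530 17.5964 3.4527 0.0000 0.0000
51.9664 27.5920 6.5731 0.0000 0.0000 0.0000
61.7662 40.6530 12.5137 0.0000 0.0000 0.0000 0.0000

Δt=0.22033  u=1.15446  d=0.86620  q=0.47334  discount=0.99736
step 6 (expiry): payoffs max(K−S,0) = 61.7662 40.6530 12.5137 0.0000 0.0000 0.0000 0.0000
step 5: (k=5,j=0): S=73.2436, (K−S)⁺=51.9664, hold=51.6358 ⇒ V=51.9664 exercise | (k=5,j=1): S=97.6180, (K−S)⁺=27.5920, hold=27.2614 ⇒ V=27.5920 exercise | (k=5,j=2): S=130.1038, (K−S)⁺=0.0000, hold=6.5731 ⇒ V=6.5731 continue | (k=5,j=3): S=173.4004, (K−S)⁺=0.0000, hold=0.0000 ⇒ V=0.0000 continue | (k=5,j=4): S=231.1054, (K−S)⁺=0.0000, hold=0.0000 ⇒ V=0.0000 continue | (k=5,j=5): S=308.0139, (K−S)⁺=0.0000, hold=0.0000 ⇒ V=0.0000 continue  boundary S*=97.6180
step 4: (k=4,j=0): S=84.5570, (K−S)⁺=40.6530, hold=40.3224 ⇒ V=40.6530 exercise | (k=4,j=1): S=112.6963, (K−S)⁺=12.5137, hold=17.5964 ⇒ V=17.5964 continue | (k=4,j=2): S=150.2000, (K−S)⁺=0.0000, hold=3.4527 ⇒ V=3.4527 continue | (k=4,j=3): S=200.1843, (K−S)⁺=0.0000, hold=0.0000 ⇒ V=0.0000 continue | (k=4,j=4): S=266.8027, (K−S)⁺=0.0000, hold=0.0000 ⇒ V=0.0000 continue  boundary S*=84.5570
step 3: (k=3,j=0): S=97.6180, (K−S)⁺=27.5920, hold=29.6609 ⇒ V=29.6609 continue | (k=3,j=1): S=130.1038, (K−S)⁺=0.0000, hold=10.8729 ⇒ V=10.8729 continue | (k=3,j=2): S=173.4004, (K−S)⁺=0.0000, hold=1.8136 ⇒ V=1.8136 continue | (k=3,j=3): S=231.1054, (K−S)⁺=0.0000, hold=0.0000 ⇒ V=0.0000 continue  boundary S*=-
step 2: (k=2,j=0): S=112.6963, (K−S)⁺=12.5137, hold=20.7130 ⇒ V=20.7130 continue | (k=2,j=1): S=150.2000, (K−S)⁺=0.0000, hold=6.5674 ⇒ V=6.5674 continue | (k=2,j=2): S=200.1843, (K−S)⁺=0.0000, hold=0.9526 ⇒ V=0.9526 continue  boundary S*=-
step 1: (k=1,j=0): S=130.1038, (K−S)⁺=0.0000, hold=13.9803 ⇒ V=13.9803 continue | (k=1,j=1): S=173.4004, (K−S)⁺=0.0000, hold=3.8994 ⇒ V=3.8994 continue  boundary S*=-
step 0: (k=0,j=0): S=150.2000, (K−S)⁺=0.0000, hold=9.1843 ⇒ V=9.1843 continue  boundary S*=-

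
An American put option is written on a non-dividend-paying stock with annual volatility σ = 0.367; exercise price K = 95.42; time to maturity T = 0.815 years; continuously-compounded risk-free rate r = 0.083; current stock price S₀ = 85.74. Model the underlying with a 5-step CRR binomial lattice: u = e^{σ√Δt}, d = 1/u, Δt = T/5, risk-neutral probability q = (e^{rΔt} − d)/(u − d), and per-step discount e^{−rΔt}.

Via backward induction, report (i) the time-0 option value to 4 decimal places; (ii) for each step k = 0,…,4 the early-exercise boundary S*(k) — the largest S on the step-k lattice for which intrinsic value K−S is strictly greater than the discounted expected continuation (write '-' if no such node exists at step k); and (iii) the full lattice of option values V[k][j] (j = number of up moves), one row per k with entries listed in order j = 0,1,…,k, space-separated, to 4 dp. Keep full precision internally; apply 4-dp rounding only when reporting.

price = 14.3505
boundary = - - 63.7507 73.9323 63.7507
tree:
14.3505
21.8446 7.5004
31.6693 12.9453 2.4450
40.4488 21.4877 5.0457 0.0000
48.0192 31.6693 10.4125 0.0000 0.0000
54.5470 40.4488 21.4877 0.0000 0.0000 0.0000

Δt=0.16300  u=1.15971  d=0.86228  q=0.50882  discount=0.98656
step 5 (expiry): payoffs max(K−S,0) = 54.5470 40.4488 21.4877 0.0000 0.0000 0.0000
step 4: (k=4,j=0): S=47.4008, (K−S)⁺=48.0192, hold=46.7369 ⇒ V=48.0192 exercise | (k=4,j=1): S=63.7507, (K−S)⁺=31.6693, hold=30.3871 ⇒ V=31.6693 exercise | (k=4,j=2): S=85.7400, (K−S)⁺=9.6800, hold=10.4125 ⇒ V=10.4125 continue | (k=4,j=3): S=115.3140, (K−S)⁺=0.0000, hold=0.0000 ⇒ V=0.0000 continue | (k=4,j=4): S=155.0890, (K−S)⁺=0.0000, hold=0.0000 ⇒ V=0.0000 continue  boundary S*=63.7507
step 3: (k=3,j=0): S=54.9712, (K−S)⁺=40.4488, hold=39.1665 ⇒ V=40.4488 exercise | (k=3,j=1): S=73.9323, (K−S)⁺=21.4877, hold=20.5732 ⇒ V=21.4877 exercise | (k=3,j=2): S=99.4335, (K−S)⁺=0.0000, hold=5.0457 ⇒ V=5.0457 continue | (k=3,j=3): S=133.7308, (K−S)⁺=0.0000, hold=0.0000 ⇒ V=0.0000 continue  boundary S*=73.9323
step 2: (k=2,j=0): S=63.7507, (K−S)⁺=31.6693, hold=30.3871 ⇒ V=31.6693 exercise | (k=2,j=1): S=85.7400, (K−S)⁺=9.6800, hold=12.9453 ⇒ V=12.9453 continue | (k=2,j=2): S=115.3140, (K−S)⁺=0.0000, hold=2.4450 ⇒ V=2.4450 continue  boundary S*=63.7507
step 1: (k=1,j=0): S=73.9323, (K−S)⁺=21.4877, hold=21.8446 ⇒ V=21.8446 continue | (k=1,j=1): S=99.4335, (K−S)⁺=0.0000, hold=7.5004 ⇒ V=7.5004 continue  boundary S*=-
step 0: (k=0,j=0): S=85.7400, (K−S)⁺=9.6800, hold=14.3505 ⇒ V=14.3505 continue  boundary S*=-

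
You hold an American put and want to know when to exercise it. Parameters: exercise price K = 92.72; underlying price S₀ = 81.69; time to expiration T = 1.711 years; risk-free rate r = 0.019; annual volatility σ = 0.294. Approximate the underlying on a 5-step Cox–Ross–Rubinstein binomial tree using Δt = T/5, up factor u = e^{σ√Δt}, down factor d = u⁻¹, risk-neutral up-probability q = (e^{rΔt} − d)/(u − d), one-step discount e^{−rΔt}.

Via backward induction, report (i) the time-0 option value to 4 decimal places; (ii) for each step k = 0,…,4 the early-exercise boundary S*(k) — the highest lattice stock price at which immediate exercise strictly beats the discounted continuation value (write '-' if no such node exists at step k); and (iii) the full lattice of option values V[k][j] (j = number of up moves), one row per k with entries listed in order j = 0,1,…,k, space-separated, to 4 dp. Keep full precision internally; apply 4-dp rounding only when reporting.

params: Δt=0.34220 u=1.18766 d=0.84199 q=0.47598 e^(-rΔt)=0.99352
t_5 payoffs: 58.1491 43.9566 23.9376 0.0000 0.0000 0.0000
t_4: node(4,0) S=41.0585 payoff=51.6615 vs cont=51.0607 → 51.6615 [stop]  node(4,1) S=57.9143 payoff=34.8057 vs cont=34.2048 → 34.8057 [stop]  node(4,2) S=81.6900 payoff=11.0300 vs cont=12.4625 → 12.4625 [wait]  node(4,3) S=115.2264 payoff=0.0000 vs cont=0.0000 → 0.0000 [wait]  node(4,4) S=162.5306 payoff=0.0000 vs cont=0.0000 → 0.0000 [wait]  ⇒ S*(4)=57.9143
t_3: node(3,0) S=48.7634 payoff=43.9566 vs cont=43.3557 → 43.9566 [stop]  node(3,1) S=68.7824 payoff=23.9376 vs cont=24.0141 → 24.0141 [wait]  node(3,2) S=97.0198 payoff=0.0000 vs cont=6.4883 → 6.4883 [wait]  node(3,3) S=136.8496 payoff=0.0000 vs cont=0.0000 → 0.0000 [wait]  ⇒ S*(3)=48.7634
t_2: node(2,0) S=57.9143 payoff=34.8057 vs cont=34.2410 → 34.8057 [stop]  node(2,1) S=81.6900 payoff=11.0300 vs cont=15.5706 → 15.5706 [wait]  node(2,2) S=115.2264 payoff=0.0000 vs cont=3.3779 → 3.3779 [wait]  ⇒ S*(2)=57.9143
t_1: node(1,0) S=68.7824 payoff=23.9376 vs cont=25.4839 → 25.4839 [wait]  node(1,1) S=97.0198 payoff=0.0000 vs cont=9.7038 → 9.7038 [wait]  ⇒ S*(1)=-
t_0: node(0,0) S=81.6900 payoff=11.0300 vs cont=17.8564 → 17.8564 [wait]  ⇒ S*(0)=-

price = 17.8564
boundary = - - 57.9143 48.7634 57.9143
tree:
17.8564
25.4839 9.7038
34.8057 15.5706 3.3779
43.9566 24.0141 6.4883 0.0000
51.6615 34.8057 12.4625 0.0000 0.0000
58.1491 43.9566 23.9376 0.0000 0.0000 0.0000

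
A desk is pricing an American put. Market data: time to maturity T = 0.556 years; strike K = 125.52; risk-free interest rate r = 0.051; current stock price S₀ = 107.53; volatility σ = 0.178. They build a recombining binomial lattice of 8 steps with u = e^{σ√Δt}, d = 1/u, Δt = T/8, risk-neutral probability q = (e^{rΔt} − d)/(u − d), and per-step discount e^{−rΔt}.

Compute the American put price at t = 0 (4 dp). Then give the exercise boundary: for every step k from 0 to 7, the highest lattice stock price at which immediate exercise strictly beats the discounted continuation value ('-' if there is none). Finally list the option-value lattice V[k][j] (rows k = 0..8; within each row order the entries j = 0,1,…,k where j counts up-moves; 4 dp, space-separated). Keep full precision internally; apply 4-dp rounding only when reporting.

params: Δt=0.06950 u=1.04804 d=0.95416 q=0.52609 e^(-rΔt)=0.99646
t_8 payoffs: 51.6459 44.3769 36.3926 27.6228 17.9900 7.4094 0.0000 0.0000 0.0000
t_7: node(7,0) S=77.4234 payoff=48.0966 vs cont=47.6525 → 48.0966 [stop]  node(7,1) S=85.0416 payoff=40.4784 vs cont=40.0343 → 40.4784 [stop]  node(7,2) S=93.4094 payoff=32.1106 vs cont=31.6665 → 32.1106 [stop]  node(7,3) S=102.6006 payoff=22.9194 vs cont=22.4753 → 22.9194 [stop]  node(7,4) S=112.6962 payoff=12.8238 vs cont=12.3797 → 12.8238 [stop]  node(7,5) S=123.7852 payoff=1.7348 vs cont=3.4989 → 3.4989 [wait]  node(7,6) S=135.9652 payoff=0.0000 vs cont=0.0000 → 0.0000 [wait]  node(7,7) S=149.3438 payoff=0.0000 vs cont=0.0000 → 0.0000 [wait]  ⇒ S*(7)=112.6962
t_6: node(6,0) S=81.1431 payoff=44.3769 vs cont=43.9328 → 44.3769 [stop]  node(6,1) S=89.1274 payoff=36.3926 vs cont=35.9485 → 36.3926 [stop]  node(6,2) S=97.8972 payoff=27.6228 vs cont=27.1787 → 27.6228 [stop]  node(6,3) S=107.5300 payoff=17.9900 vs cont=17.5459 → 17.9900 [stop]  node(6,4) S=118.1106 payoff=7.4094 vs cont=7.8901 → 7.8901 [wait]  node(6,5) S=129.7323 payoff=0.0000 vs cont=1.6523 → 1.6523 [wait]  node(6,6) S=142.4976 payoff=0.0000 vs cont=0.0000 → 0.0000 [wait]  ⇒ S*(6)=107.5300
t_5: node(5,0) S=85.0416 payoff=40.4784 vs cont=40.0343 → 40.4784 [stop]  node(5,1) S=93.4094 payoff=32.1106 vs cont=31.6665 → 32.1106 [stop]  node(5,2) S=102.6006 payoff=22.9194 vs cont=22.4753 → 22.9194 [stop]  node(5,3) S=112.6962 payoff=12.8238 vs cont=12.6317 → 12.8238 [stop]  node(5,4) S=123.7852 payoff=1.7348 vs cont=4.5921 → 4.5921 [wait]  node(5,5) S=135.9652 payoff=0.0000 vs cont=0.7803 → 0.7803 [wait]  ⇒ S*(5)=112.6962
t_4: node(4,0) S=89.1274 payoff=36.3926 vs cont=35.9485 → 36.3926 [stop]  node(4,1) S=97.8972 payoff=27.6228 vs cont=27.1787 → 27.6228 [stop]  node(4,2) S=107.5300 payoff=17.9900 vs cont=17.5459 → 17.9900 [stop]  node(4,3) S=118.1106 payoff=7.4094 vs cont=8.4631 → 8.4631 [wait]  node(4,4) S=129.7323 payoff=0.0000 vs cont=2.5776 → 2.5776 [wait]  ⇒ S*(4)=107.5300
t_3: node(3,0) S=93.4094 payoff=32.1106 vs cont=31.6665 → 32.1106 [stop]  node(3,1) S=102.6006 payoff=22.9194 vs cont=22.4753 → 22.9194 [stop]  node(3,2) S=112.6962 payoff=12.8238 vs cont=12.9321 → 12.9321 [wait]  node(3,3) S=123.7852 payoff=1.7348 vs cont=5.3478 → 5.3478 [wait]  ⇒ S*(3)=102.6006
t_2: node(2,0) S=97.8972 payoff=27.6228 vs cont=27.1787 → 27.6228 [stop]  node(2,1) S=107.5300 payoff=17.9900 vs cont=17.6027 → 17.9900 [stop]  node(2,2) S=118.1106 payoff=7.4094 vs cont=8.9104 → 8.9104 [wait]  ⇒ S*(2)=107.5300
t_1: node(1,0) S=102.6006 payoff=22.9194 vs cont=22.4753 → 22.9194 [stop]  node(1,1) S=112.6962 payoff=12.8238 vs cont=13.1666 → 13.1666 [wait]  ⇒ S*(1)=102.6006
t_0: node(0,0) S=107.5300 payoff=17.9900 vs cont=17.7256 → 17.9900 [stop]  ⇒ S*(0)=107.5300

price = 17.9900
boundary = 107.5300 102.6006 107.5300 102.6006 107.5300 112.6962 107.5300 112.6962
tree:
17.9900
22.9194 13.1666
27.6228 17.9900 8.9104
32.1106 22.9194 12.9321 5.3478
36.3926 27.6228 17.9900 8.4631 2.5776
40.4784 32.1106 22.9194 12.8238 4.5921 0.7803
44.3769 36.3926 27.6228 17.9900 7.8901 1.6523 0.0000
48.0966 40.4784 32.1106 22.9194 12.8238 3.4989 0.0000 0.0000
51.6459 44.3769 36.3926 27.6228 17.9900 7.4094 0.0000 0.0000 0.0000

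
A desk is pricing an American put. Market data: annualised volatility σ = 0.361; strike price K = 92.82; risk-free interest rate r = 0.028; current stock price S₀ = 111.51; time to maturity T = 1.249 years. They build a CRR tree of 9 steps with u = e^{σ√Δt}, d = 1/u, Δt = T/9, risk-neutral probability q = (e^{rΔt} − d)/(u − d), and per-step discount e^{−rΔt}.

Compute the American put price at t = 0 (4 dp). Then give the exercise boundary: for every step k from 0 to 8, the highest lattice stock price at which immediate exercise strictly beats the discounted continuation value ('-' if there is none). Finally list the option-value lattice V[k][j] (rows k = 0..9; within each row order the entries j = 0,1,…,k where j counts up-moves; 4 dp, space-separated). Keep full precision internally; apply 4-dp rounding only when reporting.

Δt=0.13878  u=1.14395  d=0.87417  q=0.48086  discount=0.99612
step 9 (expiry): payoffs max(K−S,0) = 59.5795 49.3212 35.8970 18.3300 0.0000 0.0000 0.0000 0.0000 0.0000 0.0000
step 8: (k=8,j=0): S=38.0253, (K−S)⁺=54.7947, hold=54.4348 ⇒ V=54.7947 exercise | (k=8,j=1): S=49.7603, (K−S)⁺=43.0597, hold=42.6998 ⇒ V=43.0597 exercise | (k=8,j=2): S=65.1168, (K−S)⁺=27.7032, hold=27.3432 ⇒ V=27.7032 exercise | (k=8,j=3): S=85.2125, (K−S)⁺=7.6075, hold=9.4789 ⇒ V=9.4789 continue | (k=8,j=4): S=111.5100, (K−S)⁺=0.0000, hold=0.0000 ⇒ V=0.0000 continue | (k=8,j=5): S=145.9232, (K−S)⁺=0.0000, hold=0.0000 ⇒ V=0.0000 continue | (k=8,j=6): S=190.9566, (K−S)⁺=0.0000, hold=0.0000 ⇒ V=0.0000 continue | (k=8,j=7): S=249.8878, (K−S)⁺=0.0000, hold=0.0000 ⇒ V=0.0000 continue | (k=8,j=8): S=327.0057, (K−S)⁺=0.0000, hold=0.0000 ⇒ V=0.0000 continue  boundary S*=65.1168
step 7: (k=7,j=0): S=43.4988, (K−S)⁺=49.3212, hold=48.9612 ⇒ V=49.3212 exercise | (k=7,j=1): S=56.9230, (K−S)⁺=35.8970, hold=35.5370 ⇒ V=35.8970 exercise | (k=7,j=2): S=74.4900, (K−S)⁺=18.3300, hold=18.8664 ⇒ V=18.8664 continue | (k=7,j=3): S=97.4785, (K−S)⁺=0.0000, hold=4.9018 ⇒ V=4.9018 continue | (k=7,j=4): S=127.5613, (K−S)⁺=0.0000, hold=0.0000 ⇒ V=0.0000 continue | (k=7,j=5): S=166.9281, (K−S)⁺=0.0000, hold=0.0000 ⇒ V=0.0000 continue | (k=7,j=6): S=218.4438, (K−S)⁺=0.0000, hold=0.0000 ⇒ V=0.0000 continue | (k=7,j=7): S=285.8579, (K−S)⁺=0.0000, hold=0.0000 ⇒ V=0.0000 continue  boundary S*=56.9230
step 6: (k=6,j=0): S=49.7603, (K−S)⁺=43.0597, hold=42.6998 ⇒ V=43.0597 exercise | (k=6,j=1): S=65.1168, (K−S)⁺=27.7032, hold=27.6002 ⇒ V=27.7032 exercise | (k=6,j=2): S=85.2125, (K−S)⁺=7.6075, hold=12.1042 ⇒ V=12.1042 continue | (k=6,j=3): S=111.5100, (K−S)⁺=0.0000, hold=2.5348 ⇒ V=2.5348 continue | (k=6,j=4): S=145.9232, (K−S)⁺=0.0000, hold=0.0000 ⇒ V=0.0000 continue | (k=6,j=5): S=190.9566, (K−S)⁺=0.0000, hold=0.0000 ⇒ V=0.0000 continue | (k=6,j=6): S=249.8878, (K−S)⁺=0.0000, hold=0.0000 ⇒ V=0.0000 continue  boundary S*=65.1168
step 5: (k=5,j=0): S=56.9230, (K−S)⁺=35.8970, hold=35.5370 ⇒ V=35.8970 exercise | (k=5,j=1): S=74.4900, (K−S)⁺=18.3300, hold=20.1239 ⇒ V=20.1239 continue | (k=5,j=2): S=97.4785, (K−S)⁺=0.0000, hold=7.4736 ⇒ V=7.4736 continue | (k=5,j=3): S=127.5613, (K−S)⁺=0.0000, hold=1.3108 ⇒ V=1.3108 continue | (k=5,j=4): S=166.9281, (K−S)⁺=0.0000, hold=0.0000 ⇒ V=0.0000 continue | (k=5,j=5): S=218.4438, (K−S)⁺=0.0000, hold=0.0000 ⇒ V=0.0000 continue  boundary S*=56.9230
step 4: (k=4,j=0): S=65.1168, (K−S)⁺=27.7032, hold=28.2025 ⇒ V=28.2025 continue | (k=4,j=1): S=85.2125, (K−S)⁺=7.6075, hold=13.9864 ⇒ V=13.9864 continue | (k=4,j=2): S=111.5100, (K−S)⁺=0.0000, hold=4.4926 ⇒ V=4.4926 continue | (k=4,j=3): S=145.9232, (K−S)⁺=0.0000, hold=0.6779 ⇒ V=0.6779 continue | (k=4,j=4): S=190.9566, (K−S)⁺=0.0000, hold=0.0000 ⇒ V=0.0000 continue  boundary S*=-
step 3: (k=3,j=0): S=74.4900, (K−S)⁺=18.3300, hold=21.2837 ⇒ V=21.2837 continue | (k=3,j=1): S=97.4785, (K−S)⁺=0.0000, hold=9.3847 ⇒ V=9.3847 continue | (k=3,j=2): S=127.5613, (K−S)⁺=0.0000, hold=2.6480 ⇒ V=2.6480 continue | (k=3,j=3): S=166.9281, (K−S)⁺=0.0000, hold=0.3505 ⇒ V=0.3505 continue  boundary S*=-
step 2: (k=2,j=0): S=85.2125, (K−S)⁺=7.6075, hold=15.5015 ⇒ V=15.5015 continue | (k=2,j=1): S=111.5100, (K−S)⁺=0.0000, hold=6.1214 ⇒ V=6.1214 continue | (k=2,j=2): S=145.9232, (K−S)⁺=0.0000, hold=1.5372 ⇒ V=1.5372 continue  boundary S*=-
step 1: (k=1,j=0): S=97.4785, (K−S)⁺=0.0000, hold=10.9484 ⇒ V=10.9484 continue | (k=1,j=1): S=127.5613, (K−S)⁺=0.0000, hold=3.9019 ⇒ V=3.9019 continue  boundary S*=-
step 0: (k=0,j=0): S=111.5100, (K−S)⁺=0.0000, hold=7.5307 ⇒ V=7.5307 continue  boundary S*=-

price = 7.5307
boundary = - - - - - 56.9230 65.1168 56.9230 65.1168
tree:
7.5307
10.9484 3.9019
15.5015 6.1214 1.5372
21.2837 9.3847 2.6480 0.3505
28.2025 13.9864 4.4926 0.6779 0.0000
35.8970 20.1239 7.4736 1.3108 0.0000 0.0000
43.0597 27.7032 12.1042 2.5348 0.0000 0.0000 0.0000
49.3212 35.8970 18.8664 4.9018 0.0000 0.0000 0.0000 0.0000
54.7947 43.0597 27.7032 9.4789 0.0000 0.0000 0.0000 0.0000 0.0000
59.5795 49.3212 35.8970 18.3300 0.0000 0.0000 0.0000 0.0000 0.0000 0.0000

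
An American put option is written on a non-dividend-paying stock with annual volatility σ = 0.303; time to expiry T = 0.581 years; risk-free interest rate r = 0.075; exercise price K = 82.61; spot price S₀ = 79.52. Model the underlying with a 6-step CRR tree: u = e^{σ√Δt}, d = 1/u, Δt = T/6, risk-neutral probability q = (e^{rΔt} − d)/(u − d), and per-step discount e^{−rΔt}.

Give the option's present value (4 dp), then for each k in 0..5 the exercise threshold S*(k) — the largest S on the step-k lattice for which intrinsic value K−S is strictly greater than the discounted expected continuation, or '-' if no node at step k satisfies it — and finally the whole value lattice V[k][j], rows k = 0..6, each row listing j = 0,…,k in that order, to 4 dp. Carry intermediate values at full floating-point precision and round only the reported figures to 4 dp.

Δt=0.09683  u=1.09888  d=0.91002  q=0.51504  discount=0.99276
step 6 (expiry): payoffs max(K−S,0) = 37.4468 28.0742 16.7565 3.0900 0.0000 0.0000 0.0000
step 5: (k=5,j=0): S=49.6287, (K−S)⁺=32.9813, hold=32.3835 ⇒ V=32.9813 exercise | (k=5,j=1): S=59.9281, (K−S)⁺=22.6819, hold=22.0841 ⇒ V=22.6819 exercise | (k=5,j=2): S=72.3649, (K−S)⁺=10.2451, hold=9.6474 ⇒ V=10.2451 exercise | (k=5,j=3): S=87.3826, (K−S)⁺=0.0000, hold=1.4877 ⇒ V=1.4877 continue | (k=5,j=4): S=105.5170, (K−S)⁺=0.0000, hold=0.0000 ⇒ V=0.0000 continue | (k=5,j=5): S=127.4147, (K−S)⁺=0.0000, hold=0.0000 ⇒ V=0.0000 continue  boundary S*=72.3649
step 4: (k=4,j=0): S=54.5358, (K−S)⁺=28.0742, hold=27.4764 ⇒ V=28.0742 exercise | (k=4,j=1): S=65.8535, (K−S)⁺=16.7565, hold=16.1587 ⇒ V=16.7565 exercise | (k=4,j=2): S=79.5200, (K−S)⁺=3.0900, hold=5.6932 ⇒ V=5.6932 continue | (k=4,j=3): S=96.0226, (K−S)⁺=0.0000, hold=0.7162 ⇒ V=0.7162 continue | (k=4,j=4): S=115.9500, (K−S)⁺=0.0000, hold=0.0000 ⇒ V=0.0000 continue  boundary S*=65.8535
step 3: (k=3,j=0): S=59.9281, (K−S)⁺=22.6819, hold=22.0841 ⇒ V=22.6819 exercise | (k=3,j=1): S=72.3649, (K−S)⁺=10.2451, hold=10.9784 ⇒ V=10.9784 continue | (k=3,j=2): S=87.3826, (K−S)⁺=0.0000, hold=3.1072 ⇒ V=3.1072 continue | (k=3,j=3): S=105.5170, (K−S)⁺=0.0000, hold=0.3448 ⇒ V=0.3448 continue  boundary S*=59.9281
step 2: (k=2,j=0): S=65.8535, (K−S)⁺=16.7565, hold=16.5336 ⇒ V=16.7565 exercise | (k=2,j=1): S=79.5200, (K−S)⁺=3.0900, hold=6.8743 ⇒ V=6.8743 continue | (k=2,j=2): S=96.0226, (K−S)⁺=0.0000, hold=1.6723 ⇒ V=1.6723 continue  boundary S*=65.8535
step 1: (k=1,j=0): S=72.3649, (K−S)⁺=10.2451, hold=11.5823 ⇒ V=11.5823 continue | (k=1,j=1): S=87.3826, (K−S)⁺=0.0000, hold=4.1647 ⇒ V=4.1647 continue  boundary S*=-
step 0: (k=0,j=0): S=79.5200, (K−S)⁺=3.0900, hold=7.7058 ⇒ V=7.7058 continue  boundary S*=-

price = 7.7058
boundary = - - 65.8535 59.9281 65.8535 72.3649
tree:
7.7058
11.5823 4.1647
16.7565 6.8743 1.6723
22.6819 10.9784 3.1072 0.3448
28.0742 16.7565 5.6932 0.7162 0.0000
32.9813 22.6819 10.2451 1.4877 0.0000 0.0000
37.4468 28.0742 16.7565 3.0900 0.0000 0.0000 0.0000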